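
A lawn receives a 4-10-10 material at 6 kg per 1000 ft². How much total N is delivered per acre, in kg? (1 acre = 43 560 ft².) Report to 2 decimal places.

10.45 kg N per acre

nitrogen per 1000 ft² = 6 × 4% = 0.24 kg.
Convert to per acre: 0.24 × 43.56 = 10.4544 kg.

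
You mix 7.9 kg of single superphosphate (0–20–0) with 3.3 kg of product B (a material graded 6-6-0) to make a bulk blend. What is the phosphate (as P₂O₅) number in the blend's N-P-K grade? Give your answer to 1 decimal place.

Total mass = 7.9 + 3.3 = 11.2 kg.
P₂O₅ mass = 20%×7.9 + 6%×3.3 = 1.778 kg.
% P₂O₅ = 1.778 / 11.2 = 15.875%.

15.9% P₂O₅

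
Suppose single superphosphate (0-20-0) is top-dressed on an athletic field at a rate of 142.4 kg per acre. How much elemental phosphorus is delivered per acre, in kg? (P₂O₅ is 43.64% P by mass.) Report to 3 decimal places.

P₂O₅ per acre = 142.4 × 20% = 28.48 kg.
Elemental P = 28.48 × 0.4364 = 12.4287 kg per acre.

12.429 kg P per acre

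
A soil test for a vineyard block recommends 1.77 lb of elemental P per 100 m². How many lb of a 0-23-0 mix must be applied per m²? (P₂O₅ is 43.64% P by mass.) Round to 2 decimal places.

0.18 lb of product per sq m

As P₂O₅: 1.77 / 0.4364 = 4.05591 lb per 100 m².
Product per 100 m² = 4.05591 / 23% = 17.6344 lb.
Convert to per m²: 17.6344 × 0.01 = 0.176344 lb.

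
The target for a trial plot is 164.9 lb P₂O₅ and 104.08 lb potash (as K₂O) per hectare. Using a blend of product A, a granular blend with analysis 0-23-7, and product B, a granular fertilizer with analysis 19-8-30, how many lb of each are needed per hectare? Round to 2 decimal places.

With a, b = lb per hectare of product A and product B:
P₂O₅: 0.23·a + 0.08·b = 164.9
K₂O: 0.07·a + 0.3·b = 104.08
Eliminate a: (row1) − 0.23/0.07·(row2) → -0.905714·b = -177.077, so b = 195.511.
Back-substitute: a = (164.9 − 0.08·195.511) / 0.23 = 648.953.

648.95 lb product A, 195.51 lb product B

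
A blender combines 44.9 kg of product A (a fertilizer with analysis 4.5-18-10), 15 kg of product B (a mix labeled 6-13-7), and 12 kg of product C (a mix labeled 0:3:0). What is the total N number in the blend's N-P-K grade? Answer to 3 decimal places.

Total mass = 44.9 + 15 + 12 = 71.9 kg.
N mass = 4.5%×44.9 + 6%×15 + 0%×12 = 2.9205 kg.
% N = 2.9205 / 71.9 = 4.06189%.

4.062% N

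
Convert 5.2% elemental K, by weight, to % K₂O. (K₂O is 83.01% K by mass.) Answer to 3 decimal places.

6.264% K₂O

%K₂O = 5.2 / 0.8301 = 6.26431%.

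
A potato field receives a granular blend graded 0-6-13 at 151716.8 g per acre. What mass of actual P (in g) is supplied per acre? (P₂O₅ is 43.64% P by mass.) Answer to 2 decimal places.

P₂O₅ per acre = 151716.8 × 6% = 9103.01 g.
Elemental P = 9103.01 × 0.4364 = 3972.553 g per acre.

3972.55 g P per acre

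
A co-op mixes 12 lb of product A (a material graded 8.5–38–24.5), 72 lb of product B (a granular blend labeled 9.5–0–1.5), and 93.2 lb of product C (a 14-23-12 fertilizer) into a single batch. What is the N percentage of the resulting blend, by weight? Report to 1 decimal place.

Total mass = 12 + 72 + 93.2 = 177.2 lb.
N mass = 8.5%×12 + 9.5%×72 + 14%×93.2 = 20.908 lb.
% N = 20.908 / 177.2 = 11.7991%.

11.8% N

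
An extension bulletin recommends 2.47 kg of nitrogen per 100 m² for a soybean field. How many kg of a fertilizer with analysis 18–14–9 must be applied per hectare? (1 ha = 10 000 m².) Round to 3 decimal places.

Product per 100 m² = 2.47 / 18% = 13.7222 kg.
Convert to per hectare: 13.7222 × 100 = 1372.2222 kg.

1372.222 kg of product per hectare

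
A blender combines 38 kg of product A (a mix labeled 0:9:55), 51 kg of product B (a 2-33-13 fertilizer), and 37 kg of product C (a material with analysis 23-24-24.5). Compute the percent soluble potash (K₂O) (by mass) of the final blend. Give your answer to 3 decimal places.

Total mass = 38 + 51 + 37 = 126 kg.
K₂O mass = 55%×38 + 13%×51 + 24.5%×37 = 36.595 kg.
% K₂O = 36.595 / 126 = 29.0437%.

29.044% K₂O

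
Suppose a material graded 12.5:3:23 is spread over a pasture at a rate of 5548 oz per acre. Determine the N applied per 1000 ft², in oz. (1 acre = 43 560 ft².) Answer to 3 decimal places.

15.921 oz N per thousand sq ft

nitrogen per acre = 5548 × 12.5% = 693.5 oz.
Convert to per 1000 ft²: 693.5 × 0.0229568 = 15.9206 oz.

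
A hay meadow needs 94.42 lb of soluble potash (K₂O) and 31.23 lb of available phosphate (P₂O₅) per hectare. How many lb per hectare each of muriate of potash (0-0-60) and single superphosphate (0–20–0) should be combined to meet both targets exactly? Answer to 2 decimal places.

157.37 lb muriate of potash, 156.15 lb single superphosphate

Let a = lb of muriate of potash, b = lb of single superphosphate (per hectare).
K₂O: 0.6·a + 0·b = 94.42
P₂O₅: 0·a + 0.2·b = 31.23
Solving simultaneously: a = 157.367, b = 156.15.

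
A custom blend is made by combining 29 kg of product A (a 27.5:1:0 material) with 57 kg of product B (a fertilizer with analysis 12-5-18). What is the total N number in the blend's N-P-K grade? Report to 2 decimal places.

17.23% N

Total mass = 29 + 57 = 86 kg.
N mass = 27.5%×29 + 12%×57 = 14.815 kg.
% N = 14.815 / 86 = 17.2267%.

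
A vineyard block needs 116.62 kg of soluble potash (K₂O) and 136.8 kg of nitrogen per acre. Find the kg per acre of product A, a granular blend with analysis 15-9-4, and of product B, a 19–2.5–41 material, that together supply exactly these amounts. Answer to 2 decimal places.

629.50 kg product A, 223.02 kg product B

Per-acre balance (a = product A, b = product B):
K₂O: 0.04·a + 0.41·b = 116.62
N: 0.15·a + 0.19·b = 136.8
Eliminate a: (row1) − 0.04/0.15·(row2) → 0.359333·b = 80.14, so b = 223.024.
Back-substitute: a = (116.62 − 0.41·223.024) / 0.04 = 629.503.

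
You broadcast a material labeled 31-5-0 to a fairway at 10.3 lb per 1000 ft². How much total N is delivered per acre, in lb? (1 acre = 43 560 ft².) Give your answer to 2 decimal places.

nitrogen per 1000 ft² = 10.3 × 31% = 3.193 lb.
Convert to per acre: 3.193 × 43.56 = 139.087 lb.

139.09 lb N per acre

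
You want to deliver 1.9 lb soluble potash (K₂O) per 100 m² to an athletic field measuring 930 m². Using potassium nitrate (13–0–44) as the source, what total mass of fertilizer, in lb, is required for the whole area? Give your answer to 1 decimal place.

Product per 100 m² = 1.9 / 44% = 4.31818 lb.
Total product = 4.31818 × 930 / 100 = 40.1591 lb.

40.2 lb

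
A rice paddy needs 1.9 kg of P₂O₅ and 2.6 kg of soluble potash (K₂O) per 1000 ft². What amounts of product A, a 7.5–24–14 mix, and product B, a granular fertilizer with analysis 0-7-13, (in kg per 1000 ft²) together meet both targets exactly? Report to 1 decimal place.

3.0 kg product A, 16.7 kg product B

Per-1000 ft² balance (a = product A, b = product B):
P₂O₅: 0.24·a + 0.07·b = 1.9
K₂O: 0.14·a + 0.13·b = 2.6
Eliminate a: (row1) − 0.24/0.14·(row2) → -0.152857·b = -2.55714, so b = 16.729.
Back-substitute: a = (1.9 − 0.07·16.729) / 0.24 = 3.03738.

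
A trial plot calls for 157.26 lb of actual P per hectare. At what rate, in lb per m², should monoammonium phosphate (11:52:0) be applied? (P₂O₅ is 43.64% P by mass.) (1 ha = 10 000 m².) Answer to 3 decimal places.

As P₂O₅: 157.26 / 0.4364 = 360.357 lb per hectare.
Product per hectare = 360.357 / 52% = 692.995 lb.
Convert to per m²: 692.995 × 0.0001 = 0.0692995 lb.

0.069 lb of product per sq m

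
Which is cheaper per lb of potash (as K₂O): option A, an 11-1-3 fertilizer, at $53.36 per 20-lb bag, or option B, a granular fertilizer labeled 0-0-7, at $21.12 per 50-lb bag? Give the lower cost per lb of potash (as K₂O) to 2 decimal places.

option A: K₂O per bag = 20 × 3% = 0.6 lb; cost = 53.36 / 0.6 = $88.9333/lb K₂O.
option B: K₂O per bag = 50 × 7% = 3.5 lb; cost = 21.12 / 3.5 = $6.0343/lb K₂O.
option B is cheaper.

$6.03 per lb K₂O (option B)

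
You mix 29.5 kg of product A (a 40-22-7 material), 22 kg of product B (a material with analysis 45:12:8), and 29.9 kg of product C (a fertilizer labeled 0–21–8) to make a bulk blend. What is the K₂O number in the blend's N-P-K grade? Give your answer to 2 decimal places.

Total mass = 29.5 + 22 + 29.9 = 81.4 kg.
K₂O mass = 7%×29.5 + 8%×22 + 8%×29.9 = 6.217 kg.
% K₂O = 6.217 / 81.4 = 7.63759%.

7.64% K₂O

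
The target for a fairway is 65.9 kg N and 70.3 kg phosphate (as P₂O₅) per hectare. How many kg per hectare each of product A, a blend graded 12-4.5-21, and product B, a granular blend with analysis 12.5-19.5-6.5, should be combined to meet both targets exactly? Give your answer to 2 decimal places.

Let a = kg of product A, b = kg of product B (per hectare).
N: 0.12·a + 0.125·b = 65.9
P₂O₅: 0.045·a + 0.195·b = 70.3
Eliminate b: (row1) − 0.125/0.195·(row2) → 0.0911538·a = 20.8359, so a = 228.579.
Then b = (70.3 − 0.045·228.579) / 0.195 = 307.764.

228.58 kg product A, 307.76 kg product B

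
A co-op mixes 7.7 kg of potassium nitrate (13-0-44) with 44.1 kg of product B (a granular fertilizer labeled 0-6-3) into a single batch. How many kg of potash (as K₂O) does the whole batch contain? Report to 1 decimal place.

K₂O mass = 44%×7.7 + 3%×44.1 = 4.711 kg.

4.7 kg K₂O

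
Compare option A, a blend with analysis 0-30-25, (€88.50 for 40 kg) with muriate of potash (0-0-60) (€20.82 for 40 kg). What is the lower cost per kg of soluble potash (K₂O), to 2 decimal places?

option A: K₂O per bag = 40 × 25% = 10 kg; cost = 88.50 / 10 = €8.8500/kg K₂O.
muriate of potash: K₂O per bag = 40 × 60% = 24 kg; cost = 20.82 / 24 = €0.8675/kg K₂O.
muriate of potash is cheaper.

€0.87 per kg K₂O (muriate of potash)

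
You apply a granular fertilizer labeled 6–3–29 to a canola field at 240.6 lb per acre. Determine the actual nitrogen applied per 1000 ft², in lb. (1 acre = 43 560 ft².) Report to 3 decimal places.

nitrogen per acre = 240.6 × 6% = 14.436 lb.
Convert to per 1000 ft²: 14.436 × 0.0229568 = 0.331405 lb.

0.331 lb N per thousand sq ft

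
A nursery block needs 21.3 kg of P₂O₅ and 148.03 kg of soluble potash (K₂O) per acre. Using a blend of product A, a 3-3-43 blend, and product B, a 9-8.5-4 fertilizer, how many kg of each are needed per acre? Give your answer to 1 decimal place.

331.8 kg product A, 133.5 kg product B

Let a = kg of product A, b = kg of product B (per acre).
P₂O₅: 0.03·a + 0.085·b = 21.3
K₂O: 0.43·a + 0.04·b = 148.03
Solving simultaneously: a = 331.84, b = 133.468.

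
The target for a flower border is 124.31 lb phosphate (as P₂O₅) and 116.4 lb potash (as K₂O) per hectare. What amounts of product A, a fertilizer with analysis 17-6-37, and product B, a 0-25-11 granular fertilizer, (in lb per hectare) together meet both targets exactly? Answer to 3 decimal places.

Let a = lb of product A, b = lb of product B (per hectare).
P₂O₅: 0.06·a + 0.25·b = 124.31
K₂O: 0.37·a + 0.11·b = 116.4
Eliminate a: (row1) − 0.06/0.37·(row2) → 0.232162·b = 105.434, so b = 454.1409.
Back-substitute: a = (124.31 − 0.25·454.1409) / 0.06 = 179.5797.

179.580 lb product A, 454.141 lb product B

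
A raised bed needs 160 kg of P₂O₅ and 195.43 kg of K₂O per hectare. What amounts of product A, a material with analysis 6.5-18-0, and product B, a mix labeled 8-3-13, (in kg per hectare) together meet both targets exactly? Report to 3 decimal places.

638.338 kg product A, 1503.308 kg product B

With a, b = kg per hectare of product A and product B:
P₂O₅: 0.18·a + 0.03·b = 160
K₂O: 0·a + 0.13·b = 195.43
Solving simultaneously: a = 638.3376, b = 1503.3077.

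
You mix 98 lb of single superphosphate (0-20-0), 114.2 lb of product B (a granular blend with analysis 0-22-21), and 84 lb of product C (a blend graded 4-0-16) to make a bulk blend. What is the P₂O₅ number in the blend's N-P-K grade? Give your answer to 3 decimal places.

15.099% P₂O₅

Total mass = 98 + 114.2 + 84 = 296.2 lb.
P₂O₅ mass = 20%×98 + 22%×114.2 + 0%×84 = 44.724 lb.
% P₂O₅ = 44.724 / 296.2 = 15.0993%.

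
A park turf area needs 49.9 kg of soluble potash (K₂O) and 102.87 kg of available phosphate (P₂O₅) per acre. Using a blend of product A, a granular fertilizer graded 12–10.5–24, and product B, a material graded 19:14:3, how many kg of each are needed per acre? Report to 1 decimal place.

With a, b = kg per acre of product A and product B:
K₂O: 0.24·a + 0.03·b = 49.9
P₂O₅: 0.105·a + 0.14·b = 102.87
Eliminate b: (row1) − 0.03/0.14·(row2) → 0.2175·a = 27.8564, so a = 128.076.
Then b = (102.87 − 0.105·128.076) / 0.14 = 638.729.

128.1 kg product A, 638.7 kg product B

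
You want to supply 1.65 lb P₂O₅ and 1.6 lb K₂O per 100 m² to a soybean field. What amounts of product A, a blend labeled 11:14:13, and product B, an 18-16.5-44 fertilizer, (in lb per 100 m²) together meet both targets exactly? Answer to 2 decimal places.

With a, b = lb per 100 m² of product A and product B:
P₂O₅: 0.14·a + 0.165·b = 1.65
K₂O: 0.13·a + 0.44·b = 1.6
Eliminate b: (row1) − 0.165/0.44·(row2) → 0.09125·a = 1.05, so a = 11.5068.
Then b = (1.6 − 0.13·11.5068) / 0.44 = 0.236613.

11.51 lb product A, 0.24 lb product B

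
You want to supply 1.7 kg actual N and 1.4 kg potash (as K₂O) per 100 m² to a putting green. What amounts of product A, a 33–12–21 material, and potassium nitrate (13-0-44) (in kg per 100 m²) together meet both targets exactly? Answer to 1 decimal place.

Per-100 m² balance (a = product A, b = potassium nitrate):
N: 0.33·a + 0.13·b = 1.7
K₂O: 0.21·a + 0.44·b = 1.4
Eliminate a: (row1) − 0.33/0.21·(row2) → -0.561429·b = -0.5, so b = 0.890585.
Back-substitute: a = (1.7 − 0.13·0.890585) / 0.33 = 4.80068.

4.8 kg product A, 0.9 kg potassium nitrate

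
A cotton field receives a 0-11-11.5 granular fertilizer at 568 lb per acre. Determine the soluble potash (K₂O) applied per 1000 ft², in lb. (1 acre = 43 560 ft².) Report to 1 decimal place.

1.5 lb K₂O per thousand sq ft

K₂O per acre = 568 × 11.5% = 65.32 lb.
Convert to per 1000 ft²: 65.32 × 0.0229568 = 1.49954 lb.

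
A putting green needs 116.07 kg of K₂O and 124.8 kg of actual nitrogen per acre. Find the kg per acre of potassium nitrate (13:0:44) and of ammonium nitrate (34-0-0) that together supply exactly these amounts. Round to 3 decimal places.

Let a = kg of potassium nitrate, b = kg of ammonium nitrate (per acre).
K₂O: 0.44·a + 0·b = 116.07
N: 0.13·a + 0.34·b = 124.8
From row1: a = (116.07 − 0·b) / 0.44.
Into row2: 0.13·(116.07 − 0·b)/0.44 + 0.34·b = 124.8 → b = 266.1959, a = 263.79545.

263.795 kg potassium nitrate, 266.196 kg ammonium nitrate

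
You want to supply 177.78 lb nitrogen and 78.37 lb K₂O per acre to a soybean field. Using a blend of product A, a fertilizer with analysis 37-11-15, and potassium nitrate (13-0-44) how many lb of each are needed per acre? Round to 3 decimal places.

With a, b = lb per acre of product A and potassium nitrate:
N: 0.37·a + 0.13·b = 177.78
K₂O: 0.15·a + 0.44·b = 78.37
Solving simultaneously: a = 474.7739, b = 16.2589.

474.774 lb product A, 16.259 lb potassium nitrate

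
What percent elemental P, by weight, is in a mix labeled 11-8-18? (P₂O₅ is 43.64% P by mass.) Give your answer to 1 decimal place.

3.5% P

%P = 8 × 0.4364 = 3.4912%.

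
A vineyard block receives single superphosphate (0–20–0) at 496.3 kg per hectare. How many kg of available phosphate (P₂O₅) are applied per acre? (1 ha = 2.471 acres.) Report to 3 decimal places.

40.170 kg P₂O₅ per acre

P₂O₅ per hectare = 496.3 × 20% = 99.26 kg.
Convert to per acre: 99.26 × 0.404694 = 40.16997 kg.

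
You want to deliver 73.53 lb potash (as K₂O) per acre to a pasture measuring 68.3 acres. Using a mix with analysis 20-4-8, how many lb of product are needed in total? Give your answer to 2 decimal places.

Product per acre = 73.53 / 8% = 919.125 lb.
Total product = 919.125 × 68.3 = 62776.237 lb.

62776.24 lb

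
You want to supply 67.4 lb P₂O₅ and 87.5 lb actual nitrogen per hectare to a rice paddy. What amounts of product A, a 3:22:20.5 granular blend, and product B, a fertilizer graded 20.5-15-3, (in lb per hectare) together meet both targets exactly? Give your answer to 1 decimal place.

With a, b = lb per hectare of product A and product B:
P₂O₅: 0.22·a + 0.15·b = 67.4
N: 0.03·a + 0.205·b = 87.5
From row1: a = (67.4 − 0.15·b) / 0.22.
Into row2: 0.03·(67.4 − 0.15·b)/0.22 + 0.205·b = 87.5 → b = 424.335, a = 17.0443.

17.0 lb product A, 424.3 lb product B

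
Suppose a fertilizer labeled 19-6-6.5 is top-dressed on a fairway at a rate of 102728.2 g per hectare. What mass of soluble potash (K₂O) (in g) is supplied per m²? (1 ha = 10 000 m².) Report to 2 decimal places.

0.67 g K₂O per sq m

K₂O per hectare = 102728.2 × 6.5% = 6677.33 g.
Convert to per m²: 6677.33 × 0.0001 = 0.667733 g.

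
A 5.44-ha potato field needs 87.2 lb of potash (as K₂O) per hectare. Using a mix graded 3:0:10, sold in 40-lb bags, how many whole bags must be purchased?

Product per hectare = 87.2 / 10% = 872 lb.
Total product = 872 × 5.44 = 4743.68 lb.
Bags = ⌈4743.68 / 40⌉ = 119.

119 bags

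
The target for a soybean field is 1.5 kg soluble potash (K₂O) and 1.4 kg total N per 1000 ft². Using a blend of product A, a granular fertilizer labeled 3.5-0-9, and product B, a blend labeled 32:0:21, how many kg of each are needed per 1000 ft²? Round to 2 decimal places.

8.67 kg product A, 3.43 kg product B

With a, b = kg per 1000 ft² of product A and product B:
K₂O: 0.09·a + 0.21·b = 1.5
N: 0.035·a + 0.32·b = 1.4
From row1: a = (1.5 − 0.21·b) / 0.09.
Into row2: 0.035·(1.5 − 0.21·b)/0.09 + 0.32·b = 1.4 → b = 3.42657, a = 8.67133.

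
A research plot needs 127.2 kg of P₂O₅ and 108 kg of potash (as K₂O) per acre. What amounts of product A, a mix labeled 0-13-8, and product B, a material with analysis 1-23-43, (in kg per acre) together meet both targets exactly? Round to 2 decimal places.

796.16 kg product A, 103.04 kg product B

With a, b = kg per acre of product A and product B:
P₂O₅: 0.13·a + 0.23·b = 127.2
K₂O: 0.08·a + 0.43·b = 108
Eliminate a: (row1) − 0.13/0.08·(row2) → -0.46875·b = -48.3, so b = 103.04.
Back-substitute: a = (127.2 − 0.23·103.04) / 0.13 = 796.16.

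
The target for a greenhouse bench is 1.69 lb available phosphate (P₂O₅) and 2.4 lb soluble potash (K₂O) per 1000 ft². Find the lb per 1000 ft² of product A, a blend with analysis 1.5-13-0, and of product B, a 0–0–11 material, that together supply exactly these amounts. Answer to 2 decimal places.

Per-1000 ft² balance (a = product A, b = product B):
P₂O₅: 0.13·a + 0·b = 1.69
K₂O: 0·a + 0.11·b = 2.4
Solving simultaneously: a = 13, b = 21.8182.

13.00 lb product A, 21.82 lb product B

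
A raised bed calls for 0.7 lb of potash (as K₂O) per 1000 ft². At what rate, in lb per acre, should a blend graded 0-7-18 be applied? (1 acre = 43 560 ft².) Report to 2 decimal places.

169.40 lb of product per acre

Product per 1000 ft² = 0.7 / 18% = 3.88889 lb.
Convert to per acre: 3.88889 × 43.56 = 169.4 lb.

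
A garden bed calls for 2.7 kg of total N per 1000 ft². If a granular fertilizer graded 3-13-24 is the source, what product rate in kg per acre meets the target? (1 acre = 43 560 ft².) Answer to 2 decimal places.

3920.40 kg of product per acre

Product per 1000 ft² = 2.7 / 3% = 90 kg.
Convert to per acre: 90 × 43.56 = 3920.4 kg.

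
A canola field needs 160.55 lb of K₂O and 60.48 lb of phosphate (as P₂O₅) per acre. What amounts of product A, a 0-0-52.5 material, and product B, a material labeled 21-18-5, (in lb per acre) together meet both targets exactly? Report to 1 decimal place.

With a, b = lb per acre of product A and product B:
K₂O: 0.525·a + 0.05·b = 160.55
P₂O₅: 0·a + 0.18·b = 60.48
Solving simultaneously: a = 273.81, b = 336.

273.8 lb product A, 336.0 lb product B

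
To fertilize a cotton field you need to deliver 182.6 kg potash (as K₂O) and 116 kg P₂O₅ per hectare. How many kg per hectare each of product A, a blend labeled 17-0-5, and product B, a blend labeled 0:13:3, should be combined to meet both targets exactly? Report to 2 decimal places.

3116.62 kg product A, 892.31 kg product B

Let a = kg of product A, b = kg of product B (per hectare).
K₂O: 0.05·a + 0.03·b = 182.6
P₂O₅: 0·a + 0.13·b = 116
Solving simultaneously: a = 3116.615, b = 892.308.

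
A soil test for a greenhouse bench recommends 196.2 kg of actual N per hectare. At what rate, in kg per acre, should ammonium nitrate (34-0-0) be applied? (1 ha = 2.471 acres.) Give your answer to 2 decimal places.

Product per hectare = 196.2 / 34% = 577.059 kg.
Convert to per acre: 577.059 × 0.404694 = 233.533 kg.

233.53 kg of product per acre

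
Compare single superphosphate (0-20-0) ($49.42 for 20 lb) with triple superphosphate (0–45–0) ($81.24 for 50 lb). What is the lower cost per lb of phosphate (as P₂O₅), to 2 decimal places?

$3.61 per lb P₂O₅ (triple superphosphate)

single superphosphate: P₂O₅ per bag = 20 × 20% = 4 lb; cost = 49.42 / 4 = $12.3550/lb P₂O₅.
triple superphosphate: P₂O₅ per bag = 50 × 45% = 22.5 lb; cost = 81.24 / 22.5 = $3.6107/lb P₂O₅.
triple superphosphate is cheaper.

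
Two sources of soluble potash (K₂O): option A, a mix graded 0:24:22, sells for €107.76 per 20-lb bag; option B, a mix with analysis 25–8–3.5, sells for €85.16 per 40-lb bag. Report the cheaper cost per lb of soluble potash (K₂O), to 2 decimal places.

option A: K₂O per bag = 20 × 22% = 4.4 lb; cost = 107.76 / 4.4 = €24.4909/lb K₂O.
option B: K₂O per bag = 40 × 3.5% = 1.4 lb; cost = 85.16 / 1.4 = €60.8286/lb K₂O.
option A is cheaper.

€24.49 per lb K₂O (option A)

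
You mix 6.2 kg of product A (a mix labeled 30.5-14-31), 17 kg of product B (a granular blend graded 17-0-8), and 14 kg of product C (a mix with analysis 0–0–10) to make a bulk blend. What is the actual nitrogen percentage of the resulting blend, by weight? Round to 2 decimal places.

12.85% N

Total mass = 6.2 + 17 + 14 = 37.2 kg.
N mass = 30.5%×6.2 + 17%×17 + 0%×14 = 4.781 kg.
% N = 4.781 / 37.2 = 12.8522%.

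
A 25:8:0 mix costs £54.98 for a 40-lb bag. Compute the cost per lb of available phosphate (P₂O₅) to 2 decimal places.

P₂O₅ in bag = 40 × 8% = 3.2 lb.
Cost per lb P₂O₅ = £54.98 / 3.2 = £17.1812.

£17.18 per lb P₂O₅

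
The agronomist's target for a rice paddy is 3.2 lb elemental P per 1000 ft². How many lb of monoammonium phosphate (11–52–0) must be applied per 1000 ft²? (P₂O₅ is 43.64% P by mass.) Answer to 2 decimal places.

As P₂O₅: 3.2 / 0.4364 = 7.33272 lb per 1000 ft².
Product per 1000 ft² = 7.33272 / 52% = 14.1014 lb.

14.10 lb of product per thousand sq ft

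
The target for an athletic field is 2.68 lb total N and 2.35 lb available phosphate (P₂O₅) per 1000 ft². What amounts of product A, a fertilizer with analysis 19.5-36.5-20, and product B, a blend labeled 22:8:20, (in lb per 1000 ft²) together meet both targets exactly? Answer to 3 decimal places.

Let a = lb of product A, b = lb of product B (per 1000 ft²).
N: 0.195·a + 0.22·b = 2.68
P₂O₅: 0.365·a + 0.08·b = 2.35
Eliminate a: (row1) − 0.195/0.365·(row2) → 0.17726·b = 1.42452, so b = 8.03632.
Back-substitute: a = (2.68 − 0.22·8.03632) / 0.195 = 4.67697.

4.677 lb product A, 8.036 lb product B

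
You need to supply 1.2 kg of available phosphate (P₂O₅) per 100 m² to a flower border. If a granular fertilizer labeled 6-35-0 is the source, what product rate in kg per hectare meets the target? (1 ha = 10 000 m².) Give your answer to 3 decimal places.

Product per 100 m² = 1.2 / 35% = 3.42857 kg.
Convert to per hectare: 3.42857 × 100 = 342.8571 kg.

342.857 kg of product per hectare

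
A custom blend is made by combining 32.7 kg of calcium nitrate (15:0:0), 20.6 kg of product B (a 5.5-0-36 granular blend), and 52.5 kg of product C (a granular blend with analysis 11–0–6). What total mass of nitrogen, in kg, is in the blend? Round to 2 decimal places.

11.81 kg N

N mass = 15%×32.7 + 5.5%×20.6 + 11%×52.5 = 11.813 kg.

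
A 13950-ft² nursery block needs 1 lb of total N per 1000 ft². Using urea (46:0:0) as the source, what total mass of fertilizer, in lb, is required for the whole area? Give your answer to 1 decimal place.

Product per 1000 ft² = 1 / 46% = 2.17391 lb.
Total product = 2.17391 × 13950 / 1000 = 30.3261 lb.

30.3 lb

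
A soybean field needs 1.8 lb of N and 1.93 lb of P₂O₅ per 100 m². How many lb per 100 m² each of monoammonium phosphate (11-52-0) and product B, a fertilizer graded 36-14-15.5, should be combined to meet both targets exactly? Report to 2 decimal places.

2.58 lb monoammonium phosphate, 4.21 lb product B

Let a = lb of monoammonium phosphate, b = lb of product B (per 100 m²).
N: 0.11·a + 0.36·b = 1.8
P₂O₅: 0.52·a + 0.14·b = 1.93
From row1: a = (1.8 − 0.36·b) / 0.11.
Into row2: 0.52·(1.8 − 0.36·b)/0.11 + 0.14·b = 1.93 → b = 4.21246, a = 2.57742.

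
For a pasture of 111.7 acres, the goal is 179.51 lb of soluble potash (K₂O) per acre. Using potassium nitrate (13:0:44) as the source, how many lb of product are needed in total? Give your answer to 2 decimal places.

Product per acre = 179.51 / 44% = 407.977 lb.
Total product = 407.977 × 111.7 = 45571.061 lb.

45571.06 lb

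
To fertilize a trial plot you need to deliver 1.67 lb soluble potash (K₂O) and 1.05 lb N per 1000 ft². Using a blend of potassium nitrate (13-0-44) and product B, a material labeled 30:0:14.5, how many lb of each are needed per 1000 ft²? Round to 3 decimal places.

3.082 lb potassium nitrate, 2.164 lb product B

With a, b = lb per 1000 ft² of potassium nitrate and product B:
K₂O: 0.44·a + 0.145·b = 1.67
N: 0.13·a + 0.3·b = 1.05
From row1: a = (1.67 − 0.145·b) / 0.44.
Into row2: 0.13·(1.67 − 0.145·b)/0.44 + 0.3·b = 1.05 → b = 2.16438, a = 3.08219.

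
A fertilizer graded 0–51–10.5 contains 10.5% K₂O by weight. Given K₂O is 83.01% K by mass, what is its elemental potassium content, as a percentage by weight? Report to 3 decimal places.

%K = 10.5 × 0.8301 = 8.71605%.

8.716% K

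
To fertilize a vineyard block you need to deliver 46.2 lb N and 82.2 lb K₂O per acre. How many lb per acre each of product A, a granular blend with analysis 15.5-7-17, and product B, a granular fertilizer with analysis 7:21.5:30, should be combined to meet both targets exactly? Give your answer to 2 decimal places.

234.28 lb product A, 141.24 lb product B

With a, b = lb per acre of product A and product B:
N: 0.155·a + 0.07·b = 46.2
K₂O: 0.17·a + 0.3·b = 82.2
From row1: a = (46.2 − 0.07·b) / 0.155.
Into row2: 0.17·(46.2 − 0.07·b)/0.155 + 0.3·b = 82.2 → b = 141.243, a = 234.277.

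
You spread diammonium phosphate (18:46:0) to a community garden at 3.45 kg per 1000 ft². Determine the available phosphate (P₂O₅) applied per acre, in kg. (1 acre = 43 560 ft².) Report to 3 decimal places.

P₂O₅ per 1000 ft² = 3.45 × 46% = 1.587 kg.
Convert to per acre: 1.587 × 43.56 = 69.1297 kg.

69.130 kg P₂O₅ per acre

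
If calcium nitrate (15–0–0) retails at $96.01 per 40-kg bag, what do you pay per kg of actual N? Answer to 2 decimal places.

$16.00 per kg N

N in bag = 40 × 15% = 6 kg.
Cost per kg N = $96.01 / 6 = $16.0017.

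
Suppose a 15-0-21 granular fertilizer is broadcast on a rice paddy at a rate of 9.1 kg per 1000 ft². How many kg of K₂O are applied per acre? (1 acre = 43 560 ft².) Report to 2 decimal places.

K₂O per 1000 ft² = 9.1 × 21% = 1.911 kg.
Convert to per acre: 1.911 × 43.56 = 83.2432 kg.

83.24 kg K₂O per acre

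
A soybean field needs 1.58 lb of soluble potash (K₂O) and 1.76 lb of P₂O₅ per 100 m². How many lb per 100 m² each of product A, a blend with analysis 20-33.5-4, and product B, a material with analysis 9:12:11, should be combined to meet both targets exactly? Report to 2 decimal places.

Let a = lb of product A, b = lb of product B (per 100 m²).
K₂O: 0.04·a + 0.11·b = 1.58
P₂O₅: 0.335·a + 0.12·b = 1.76
From row1: a = (1.58 − 0.11·b) / 0.04.
Into row2: 0.335·(1.58 − 0.11·b)/0.04 + 0.12·b = 1.76 → b = 14.3183, a = 0.124805.

0.12 lb product A, 14.32 lb product B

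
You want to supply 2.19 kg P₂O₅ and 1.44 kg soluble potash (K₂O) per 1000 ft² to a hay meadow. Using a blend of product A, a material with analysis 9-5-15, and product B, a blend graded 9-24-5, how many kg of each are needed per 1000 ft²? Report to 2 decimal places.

7.05 kg product A, 7.66 kg product B

With a, b = kg per 1000 ft² of product A and product B:
P₂O₅: 0.05·a + 0.24·b = 2.19
K₂O: 0.15·a + 0.05·b = 1.44
Solving simultaneously: a = 7.04776, b = 7.65672.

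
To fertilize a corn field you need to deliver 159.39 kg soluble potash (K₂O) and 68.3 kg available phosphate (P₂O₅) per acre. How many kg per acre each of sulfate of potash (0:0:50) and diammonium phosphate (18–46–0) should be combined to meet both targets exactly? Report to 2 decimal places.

318.78 kg sulfate of potash, 148.48 kg diammonium phosphate

Let a = kg of sulfate of potash, b = kg of diammonium phosphate (per acre).
K₂O: 0.5·a + 0·b = 159.39
P₂O₅: 0·a + 0.46·b = 68.3
Solving simultaneously: a = 318.78, b = 148.478.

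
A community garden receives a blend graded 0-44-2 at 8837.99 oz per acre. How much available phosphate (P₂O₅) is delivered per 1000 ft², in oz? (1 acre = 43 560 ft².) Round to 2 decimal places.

89.27 oz P₂O₅ per thousand sq ft

P₂O₅ per acre = 8837.99 × 44% = 3888.72 oz.
Convert to per 1000 ft²: 3888.72 × 0.0229568 = 89.2726 oz.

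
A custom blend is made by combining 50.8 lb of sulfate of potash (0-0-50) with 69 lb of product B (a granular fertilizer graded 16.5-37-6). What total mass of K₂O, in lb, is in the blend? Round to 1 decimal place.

K₂O mass = 50%×50.8 + 6%×69 = 29.54 lb.

29.5 lb K₂O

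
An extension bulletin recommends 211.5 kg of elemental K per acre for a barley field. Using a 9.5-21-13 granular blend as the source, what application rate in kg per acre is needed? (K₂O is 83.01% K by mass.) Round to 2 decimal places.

As K₂O: 211.5 / 0.8301 = 254.789 kg per acre.
Product per acre = 254.789 / 13% = 1959.912 kg.

1959.91 kg of product per acre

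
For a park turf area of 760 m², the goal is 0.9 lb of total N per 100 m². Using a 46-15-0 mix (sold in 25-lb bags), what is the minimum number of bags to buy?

1 bags

Product per 100 m² = 0.9 / 46% = 1.95652 lb.
Total product = 1.95652 × 760 / 100 = 14.8696 lb.
Bags = ⌈14.8696 / 25⌉ = 1.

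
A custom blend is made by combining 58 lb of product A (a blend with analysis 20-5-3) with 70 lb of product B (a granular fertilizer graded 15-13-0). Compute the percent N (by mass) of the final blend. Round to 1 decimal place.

17.3% N

Total mass = 58 + 70 = 128 lb.
N mass = 20%×58 + 15%×70 = 22.1 lb.
% N = 22.1 / 128 = 17.2656%.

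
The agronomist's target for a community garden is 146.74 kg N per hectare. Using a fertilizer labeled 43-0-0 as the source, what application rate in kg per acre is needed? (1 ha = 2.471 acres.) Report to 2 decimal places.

Product per hectare = 146.74 / 43% = 341.256 kg.
Convert to per acre: 341.256 × 0.404694 = 138.104 kg.

138.10 kg of product per acre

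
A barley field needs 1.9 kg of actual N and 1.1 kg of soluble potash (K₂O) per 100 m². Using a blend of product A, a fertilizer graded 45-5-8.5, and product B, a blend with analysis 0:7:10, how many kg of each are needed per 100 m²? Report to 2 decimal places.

4.22 kg product A, 7.41 kg product B

Per-100 m² balance (a = product A, b = product B):
N: 0.45·a + 0·b = 1.9
K₂O: 0.085·a + 0.1·b = 1.1
Solving simultaneously: a = 4.22222, b = 7.41111.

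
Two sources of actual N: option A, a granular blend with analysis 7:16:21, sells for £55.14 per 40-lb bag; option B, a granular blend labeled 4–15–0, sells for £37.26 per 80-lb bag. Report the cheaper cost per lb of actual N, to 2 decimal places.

option A: N per bag = 40 × 7% = 2.8 lb; cost = 55.14 / 2.8 = £19.6929/lb N.
option B: N per bag = 80 × 4% = 3.2 lb; cost = 37.26 / 3.2 = £11.6437/lb N.
option B is cheaper.

£11.64 per lb N (option B)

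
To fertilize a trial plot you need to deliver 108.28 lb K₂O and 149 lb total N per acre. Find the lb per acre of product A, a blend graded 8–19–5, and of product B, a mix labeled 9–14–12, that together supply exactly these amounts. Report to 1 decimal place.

1595.1 lb product A, 237.7 lb product B

With a, b = lb per acre of product A and product B:
K₂O: 0.05·a + 0.12·b = 108.28
N: 0.08·a + 0.09·b = 149
Solving simultaneously: a = 1595.06, b = 237.725.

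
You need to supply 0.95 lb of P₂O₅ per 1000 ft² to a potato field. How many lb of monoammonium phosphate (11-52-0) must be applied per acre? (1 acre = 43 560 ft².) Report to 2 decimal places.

Product per 1000 ft² = 0.95 / 52% = 1.82692 lb.
Convert to per acre: 1.82692 × 43.56 = 79.5808 lb.

79.58 lb of product per acre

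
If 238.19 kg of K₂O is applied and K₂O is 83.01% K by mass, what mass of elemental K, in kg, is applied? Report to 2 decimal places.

K = 238.19 × 0.8301 = 197.722 kg.

197.72 kg K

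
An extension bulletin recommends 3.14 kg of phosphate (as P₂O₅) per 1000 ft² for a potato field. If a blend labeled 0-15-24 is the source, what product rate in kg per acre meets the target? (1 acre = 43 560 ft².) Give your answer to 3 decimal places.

Product per 1000 ft² = 3.14 / 15% = 20.9333 kg.
Convert to per acre: 20.9333 × 43.56 = 911.856 kg.

911.856 kg of product per acre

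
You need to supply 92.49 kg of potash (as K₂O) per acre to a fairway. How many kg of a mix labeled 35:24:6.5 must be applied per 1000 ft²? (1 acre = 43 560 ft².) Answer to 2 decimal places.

32.67 kg of product per thousand sq ft

Product per acre = 92.49 / 6.5% = 1422.92 kg.
Convert to per 1000 ft²: 1422.92 × 0.0229568 = 32.6658 kg.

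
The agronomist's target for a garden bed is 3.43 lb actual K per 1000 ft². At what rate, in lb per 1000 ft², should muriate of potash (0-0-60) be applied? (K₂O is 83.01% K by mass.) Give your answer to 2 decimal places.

6.89 lb of product per thousand sq ft

As K₂O: 3.43 / 0.8301 = 4.13203 lb per 1000 ft².
Product per 1000 ft² = 4.13203 / 60% = 6.88672 lb.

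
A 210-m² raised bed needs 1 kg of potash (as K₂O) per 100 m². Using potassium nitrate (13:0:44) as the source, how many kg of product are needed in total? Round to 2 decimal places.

Product per 100 m² = 1 / 44% = 2.27273 kg.
Total product = 2.27273 × 210 / 100 = 4.77273 kg.

4.77 kg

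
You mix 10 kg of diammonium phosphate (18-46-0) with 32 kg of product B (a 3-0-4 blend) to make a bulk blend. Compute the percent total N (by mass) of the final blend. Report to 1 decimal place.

6.6% N

Total mass = 10 + 32 = 42 kg.
N mass = 18%×10 + 3%×32 = 2.76 kg.
% N = 2.76 / 42 = 6.57143%.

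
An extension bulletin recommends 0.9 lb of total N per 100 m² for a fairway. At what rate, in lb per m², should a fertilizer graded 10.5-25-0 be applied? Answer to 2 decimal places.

Product per 100 m² = 0.9 / 10.5% = 8.57143 lb.
Convert to per m²: 8.57143 × 0.01 = 0.0857143 lb.

0.09 lb of product per sq m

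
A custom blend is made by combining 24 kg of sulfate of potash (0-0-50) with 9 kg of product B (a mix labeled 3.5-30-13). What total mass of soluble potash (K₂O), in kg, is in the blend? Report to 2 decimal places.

K₂O mass = 50%×24 + 13%×9 = 13.17 kg.

13.17 kg K₂O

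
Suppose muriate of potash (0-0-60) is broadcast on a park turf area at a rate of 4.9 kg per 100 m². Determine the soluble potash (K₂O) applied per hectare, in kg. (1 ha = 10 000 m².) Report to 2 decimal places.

294.00 kg K₂O per hectare

K₂O per 100 m² = 4.9 × 60% = 2.94 kg.
Convert to per hectare: 2.94 × 100 = 294 kg.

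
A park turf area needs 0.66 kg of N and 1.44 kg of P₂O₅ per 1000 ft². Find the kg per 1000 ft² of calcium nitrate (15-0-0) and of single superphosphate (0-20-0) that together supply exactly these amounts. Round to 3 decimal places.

With a, b = kg per 1000 ft² of calcium nitrate and single superphosphate:
N: 0.15·a + 0·b = 0.66
P₂O₅: 0·a + 0.2·b = 1.44
Solving simultaneously: a = 4.4, b = 7.2.

4.400 kg calcium nitrate, 7.200 kg single superphosphate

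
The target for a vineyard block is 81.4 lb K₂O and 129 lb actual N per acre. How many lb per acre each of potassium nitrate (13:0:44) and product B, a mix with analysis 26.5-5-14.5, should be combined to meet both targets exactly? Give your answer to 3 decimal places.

Per-acre balance (a = potassium nitrate, b = product B):
K₂O: 0.44·a + 0.145·b = 81.4
N: 0.13·a + 0.265·b = 129
Eliminate a: (row1) − 0.44/0.13·(row2) → -0.751923·b = -355.215, so b = 472.4092.
Back-substitute: a = (81.4 − 0.145·472.4092) / 0.44 = 29.3197.

29.320 lb potassium nitrate, 472.409 lb product B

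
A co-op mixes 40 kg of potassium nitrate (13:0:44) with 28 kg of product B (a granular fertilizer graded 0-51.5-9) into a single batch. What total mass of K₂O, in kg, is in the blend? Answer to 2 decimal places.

20.12 kg K₂O

K₂O mass = 44%×40 + 9%×28 = 20.12 kg.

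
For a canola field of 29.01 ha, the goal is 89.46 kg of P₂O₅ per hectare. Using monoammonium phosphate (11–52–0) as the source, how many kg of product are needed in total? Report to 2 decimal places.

4990.84 kg

Product per hectare = 89.46 / 52% = 172.038 kg.
Total product = 172.038 × 29.01 = 4990.836 kg.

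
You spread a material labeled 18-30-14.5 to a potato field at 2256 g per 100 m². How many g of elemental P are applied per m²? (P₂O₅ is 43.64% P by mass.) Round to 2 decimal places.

2.95 g P per sq m

P₂O₅ per 100 m² = 2256 × 30% = 676.8 g.
Elemental P = 676.8 × 0.4364 = 295.356 g per 100 m².
Convert to per m²: 295.356 × 0.01 = 2.95356 g.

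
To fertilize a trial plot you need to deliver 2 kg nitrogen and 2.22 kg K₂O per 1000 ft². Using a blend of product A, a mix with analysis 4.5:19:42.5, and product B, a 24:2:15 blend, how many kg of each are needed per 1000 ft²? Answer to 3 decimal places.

With a, b = kg per 1000 ft² of product A and product B:
N: 0.045·a + 0.24·b = 2
K₂O: 0.425·a + 0.15·b = 2.22
Eliminate a: (row1) − 0.045/0.425·(row2) → 0.224118·b = 1.76494, so b = 7.87507.
Back-substitute: a = (2 − 0.24·7.87507) / 0.045 = 2.44409.

2.444 kg product A, 7.875 kg product B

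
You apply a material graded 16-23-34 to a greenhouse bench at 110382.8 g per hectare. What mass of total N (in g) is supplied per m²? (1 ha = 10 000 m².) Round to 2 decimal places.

1.77 g N per sq m

nitrogen per hectare = 110382.8 × 16% = 17661.2 g.
Convert to per m²: 17661.2 × 0.0001 = 1.76612 g.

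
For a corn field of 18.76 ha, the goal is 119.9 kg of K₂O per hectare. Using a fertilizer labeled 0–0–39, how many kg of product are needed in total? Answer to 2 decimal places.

Product per hectare = 119.9 / 39% = 307.436 kg.
Total product = 307.436 × 18.76 = 5767.497 kg.

5767.50 kg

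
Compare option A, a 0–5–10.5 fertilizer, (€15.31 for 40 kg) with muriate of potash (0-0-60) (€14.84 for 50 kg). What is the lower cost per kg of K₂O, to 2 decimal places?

€0.49 per kg K₂O (muriate of potash)

option A: K₂O per bag = 40 × 10.5% = 4.2 kg; cost = 15.31 / 4.2 = €3.6452/kg K₂O.
muriate of potash: K₂O per bag = 50 × 60% = 30 kg; cost = 14.84 / 30 = €0.4947/kg K₂O.
muriate of potash is cheaper.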